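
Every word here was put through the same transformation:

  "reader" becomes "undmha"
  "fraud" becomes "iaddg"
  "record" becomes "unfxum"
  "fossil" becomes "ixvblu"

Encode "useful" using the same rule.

Shifts by position in reader: pos 0: r→u (+3), pos 1: e→n (+9), pos 2: a→d (+3), pos 3: d→m (+9) — repeating every 2. A repeating key of period 2 is used — shifts +3, +9 over and over.
For useful: u+3=x, s+9=b, e+3=h, f+9=o, u+3=x, l+9=u.

xbhoxu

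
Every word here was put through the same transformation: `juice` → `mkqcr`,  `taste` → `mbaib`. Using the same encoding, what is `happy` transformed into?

Read the word backwards and shift each letter +8.
On happy: reverse → yppah; then shift: y+8=g, p+8=x, p+8=x, a+8=i, h+8=p.

gxxip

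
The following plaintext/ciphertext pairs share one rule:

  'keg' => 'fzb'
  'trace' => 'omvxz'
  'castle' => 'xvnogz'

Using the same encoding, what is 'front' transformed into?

Compare letters: k→f is +21, e→z is +21, g→b is +21 — a constant shift. It's a constant shift of +21 (ROT21).
On front: f+21=a, r+21=m, o+21=j, n+21=i, t+21=o.

amjio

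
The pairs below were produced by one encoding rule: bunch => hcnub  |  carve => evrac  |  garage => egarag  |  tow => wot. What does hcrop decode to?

The output letters match the input read backwards: bunch reversed is hcnub. The word is simply reversed.
Decoding hcrop: then reverse → porch.

porch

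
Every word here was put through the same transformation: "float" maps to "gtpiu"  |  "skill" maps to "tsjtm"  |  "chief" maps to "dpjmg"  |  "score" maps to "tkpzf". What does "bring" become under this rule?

Shifts by position in float: pos 0: f→g (+1), pos 1: l→t (+8), pos 2: o→p (+1), pos 3: a→i (+8) — repeating every 2. It's a Vigenère-style cipher with numeric key [1,8]: position i shifts by key[i mod 2].
Applying it to bring: b+1=c, r+8=z, i+1=j, n+8=v, g+1=h.

czjvh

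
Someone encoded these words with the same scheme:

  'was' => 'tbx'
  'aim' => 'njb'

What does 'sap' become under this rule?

qbt

The output letters match the input read backwards, each shifted +1: was reversed is saw. Read the word backwards and shift each letter +1.
On sap: reverse → pas; then shift: p+1=q, a+1=b, s+1=t.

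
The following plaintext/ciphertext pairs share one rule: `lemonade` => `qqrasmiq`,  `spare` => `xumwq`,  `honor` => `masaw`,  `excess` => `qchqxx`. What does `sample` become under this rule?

xmruqq

The shift depends on letter class: consonant l→q is +5, but vowel e→q is +12. Two shifts are in play — +12 for a/e/i/o/u, +5 for every other letter.
On sample: s(cons)+5=x, a(vowel)+12=m, m(cons)+5=r, p(cons)+5=u, l(cons)+5=q, e(vowel)+12=q.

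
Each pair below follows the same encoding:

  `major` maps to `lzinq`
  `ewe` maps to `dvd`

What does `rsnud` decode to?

stove

Compare letters: m→l is +25, a→z is +25, j→i is +25 — a constant shift. It's a constant shift of +25 (ROT25).
Undoing it on rsnud: r−25=s, s−25=t, n−25=o, u−25=v, d−25=e.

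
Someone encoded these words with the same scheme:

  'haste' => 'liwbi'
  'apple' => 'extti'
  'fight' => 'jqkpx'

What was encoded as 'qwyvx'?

mount

Shifts by position in haste: pos 0: h→l (+4), pos 1: a→i (+8), pos 2: s→w (+4), pos 3: t→b (+8) — repeating every 2. The shifts repeat in a cycle of length 2: positions 0,1,… shift by +4, +8, then the pattern repeats.
Undoing it on qwyvx: q−4=m, w−8=o, y−4=u, v−8=n, x−4=t.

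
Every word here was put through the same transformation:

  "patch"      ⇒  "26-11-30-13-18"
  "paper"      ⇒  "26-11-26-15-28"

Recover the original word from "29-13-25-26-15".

scope

Each letter is replaced by its alphabet position (a=1..z=26) + 10.
Reversing it on 29-13-25-26-15: 29→(29−10)÷1=19=s, 13→(13−10)÷1=3=c, 25→(25−10)÷1=15=o, 26→(26−10)÷1=16=p, 15→(15−10)÷1=5=e.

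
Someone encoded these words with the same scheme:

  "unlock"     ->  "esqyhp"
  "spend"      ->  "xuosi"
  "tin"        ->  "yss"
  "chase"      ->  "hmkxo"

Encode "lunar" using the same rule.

qeskw

The shift depends on letter class: consonant n→s is +5, but vowel u→e is +10. Two shifts are in play — +10 for a/e/i/o/u, +5 for every other letter.
For lunar: l(cons)+5=q, u(vowel)+10=e, n(cons)+5=s, a(vowel)+10=k, r(cons)+5=w.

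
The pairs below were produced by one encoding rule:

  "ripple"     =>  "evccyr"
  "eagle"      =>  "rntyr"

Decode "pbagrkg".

Compare letters: r→e is +13, i→v is +13, p→c is +13 — a constant shift. Each letter is shifted forward by 13 in the alphabet (a Caesar shift of +13).
Decoding pbagrkg: p−13=c, b−13=o, a−13=n, g−13=t, r−13=e, k−13=x, g−13=t.

context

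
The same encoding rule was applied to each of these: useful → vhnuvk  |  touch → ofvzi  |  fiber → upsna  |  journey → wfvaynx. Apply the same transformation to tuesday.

This is an affine cipher: with a=0,…,z=25, each position x becomes (7x+11) mod 26.
For tuesday: t(19)→7·19+11≡14=o; u(20)→7·20+11≡21=v; e(4)→7·4+11≡13=n; s(18)→7·18+11≡7=h; d(3)→7·3+11≡6=g; a(0)→7·0+11≡11=l; y(24)→7·24+11≡23=x (all mod 26).

ovnhglx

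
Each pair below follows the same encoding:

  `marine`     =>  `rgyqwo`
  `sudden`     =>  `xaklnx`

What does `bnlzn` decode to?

In marine: m→r is +5, a→g is +6, r→y is +7, i→q is +8 — the shift increases by 1 each position. Each letter shifts forward by (position + 5), i.e. 5, 6, 7, … — the shift grows by one for each successive letter.
Reversing it on bnlzn: b−5=w, n−6=h, l−7=e, z−8=r, n−9=e.

where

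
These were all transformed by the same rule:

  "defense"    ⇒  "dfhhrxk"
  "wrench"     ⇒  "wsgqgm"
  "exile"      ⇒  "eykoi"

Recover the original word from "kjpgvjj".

In defense: d→d is +0, e→f is +1, f→h is +2, e→h is +3 — the shift increases by 1 each position. Letter i (0-indexed) is shifted by i+0, so successive shifts are 0, 1, 2, ….
Undoing it on kjpgvjj: k−0=k, j−1=i, p−2=n, g−3=d, v−4=r, j−5=e, j−6=d.

kindred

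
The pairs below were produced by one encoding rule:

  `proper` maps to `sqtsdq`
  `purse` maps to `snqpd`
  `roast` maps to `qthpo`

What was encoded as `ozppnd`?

tissue

p(15)→s(18) and r(17)→q(16) fit y≡25x+7 (mod 26); the inverse of 25 mod 26 is 25. This is an affine cipher: with a=0,…,z=25, each position x becomes (25x+7) mod 26.
Decoding ozppnd: o(14)→25·(14−7)≡19=t; z(25)→25·(25−7)≡8=i; p(15)→25·(15−7)≡18=s; p(15)→25·(15−7)≡18=s; n(13)→25·(13−7)≡20=u; d(3)→25·(3−7)≡4=e (all mod 26).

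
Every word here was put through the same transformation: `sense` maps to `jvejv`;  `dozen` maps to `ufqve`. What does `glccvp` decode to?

pulley

It's a constant shift of +17 (ROT17).
Decoding glccvp: g−17=p, l−17=u, c−17=l, c−17=l, v−17=e, p−17=y.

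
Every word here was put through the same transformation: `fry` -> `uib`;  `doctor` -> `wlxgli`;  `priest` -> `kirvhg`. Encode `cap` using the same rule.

Each pair mirrors across the alphabet (f↔u, r↔i, y↔b): positions sum to 25. Letters are reflected about the middle of the alphabet (position → 25−position): Atbash.
Applying it to cap: c↔x, a↔z, p↔k.

xzk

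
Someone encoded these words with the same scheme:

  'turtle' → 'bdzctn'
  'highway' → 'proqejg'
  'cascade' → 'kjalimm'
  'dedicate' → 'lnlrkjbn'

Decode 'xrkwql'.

picnic

Shifts by position in turtle: pos 0: t→b (+8), pos 1: u→d (+9), pos 2: r→z (+8), pos 3: t→c (+9) — repeating every 2. The shifts repeat in a cycle of length 2: positions 0,1,… shift by +8, +9, then the pattern repeats.
Decoding xrkwql: x−8=p, r−9=i, k−8=c, w−9=n, q−8=i, l−9=c.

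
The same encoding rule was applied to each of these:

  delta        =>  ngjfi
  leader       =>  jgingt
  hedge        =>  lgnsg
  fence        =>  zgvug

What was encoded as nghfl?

depth

Treating letters as 0–25, the rule is x ↦ 19x + 8 (mod 26).
Decoding nghfl: n(13)→11·(13−8)≡3=d; g(6)→11·(6−8)≡4=e; h(7)→11·(7−8)≡15=p; f(5)→11·(5−8)≡19=t; l(11)→11·(11−8)≡7=h (all mod 26).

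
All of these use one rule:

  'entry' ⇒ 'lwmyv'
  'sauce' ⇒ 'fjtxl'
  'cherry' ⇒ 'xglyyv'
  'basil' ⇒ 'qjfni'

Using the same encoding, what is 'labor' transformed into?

e(4)→l(11) and n(13)→w(22) fit y≡7x+9 (mod 26); the inverse of 7 mod 26 is 15. Each letter's alphabet position (a=0..z=25) is mapped through 7·x+9 mod 26 — an affine cipher.
On labor: l(11)→7·11+9≡8=i; a(0)→7·0+9≡9=j; b(1)→7·1+9≡16=q; o(14)→7·14+9≡3=d; r(17)→7·17+9≡24=y (all mod 26).

ijqdy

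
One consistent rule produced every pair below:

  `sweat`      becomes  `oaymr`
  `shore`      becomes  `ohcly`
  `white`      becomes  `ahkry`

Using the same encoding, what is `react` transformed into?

lymsr

Treating letters as 0–25, the rule is x ↦ 3x + 12 (mod 26).
For react: r(17)→3·17+12≡11=l; e(4)→3·4+12≡24=y; a(0)→3·0+12≡12=m; c(2)→3·2+12≡18=s; t(19)→3·19+12≡17=r (all mod 26).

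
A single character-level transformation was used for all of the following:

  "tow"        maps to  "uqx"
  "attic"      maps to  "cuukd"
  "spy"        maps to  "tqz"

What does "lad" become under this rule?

The shift depends on letter class: consonant t→u is +1, but vowel o→q is +2. Two shifts are in play — +2 for a/e/i/o/u, +1 for every other letter.
On lad: l(cons)+1=m, a(vowel)+2=c, d(cons)+1=e.

mce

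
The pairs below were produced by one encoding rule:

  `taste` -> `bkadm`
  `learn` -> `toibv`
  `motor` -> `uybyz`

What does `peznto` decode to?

Shifts by position in taste: pos 0: t→b (+8), pos 1: a→k (+10), pos 2: s→a (+8), pos 3: t→d (+10) — repeating every 2. The shifts repeat in a cycle of length 2: positions 0,1,… shift by +8, +10, then the pattern repeats.
Reversing it on peznto: p−8=h, e−10=u, z−8=r, n−10=d, t−8=l, o−10=e.

hurdle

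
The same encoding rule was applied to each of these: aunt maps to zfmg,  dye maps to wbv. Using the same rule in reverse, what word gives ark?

Each pair mirrors across the alphabet (a↔z, u↔f, n↔m): positions sum to 25. Each letter is replaced by its mirror in the alphabet: a↔z, b↔y, c↔x, and so on (the Atbash cipher).
Undoing it on ark: a↔z, r↔i, k↔p.

zip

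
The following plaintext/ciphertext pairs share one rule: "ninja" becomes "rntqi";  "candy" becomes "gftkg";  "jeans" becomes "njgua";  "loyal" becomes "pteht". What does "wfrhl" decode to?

In ninja: n→r is +4, i→n is +5, n→t is +6, j→q is +7 — the shift increases by 1 each position. Letter i (0-indexed) is shifted by i+4, so successive shifts are 4, 5, 6, ….
Reversing it on wfrhl: w−4=s, f−5=a, r−6=l, h−7=a, l−8=d.

salad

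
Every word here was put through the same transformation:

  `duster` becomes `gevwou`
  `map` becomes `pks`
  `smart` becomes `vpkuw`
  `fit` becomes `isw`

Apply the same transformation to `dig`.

gsj

The shift depends on letter class: consonant d→g is +3, but vowel u→e is +10. Vowels shift forward by 10 and consonants shift forward by 3.
Applying it to dig: d(cons)+3=g, i(vowel)+10=s, g(cons)+3=j.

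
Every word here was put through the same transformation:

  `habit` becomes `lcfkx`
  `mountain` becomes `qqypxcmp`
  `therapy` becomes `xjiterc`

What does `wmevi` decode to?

Shifts by position in habit: pos 0: h→l (+4), pos 1: a→c (+2), pos 2: b→f (+4), pos 3: i→k (+2) — repeating every 2. It's a Vigenère-style cipher with numeric key [4,2]: position i shifts by key[i mod 2].
Decoding wmevi: w−4=s, m−2=k, e−4=a, v−2=t, i−4=e.

skate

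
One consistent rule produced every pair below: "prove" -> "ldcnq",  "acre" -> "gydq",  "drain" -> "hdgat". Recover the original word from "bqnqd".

lever

p(15)→l(11) and r(17)→d(3) fit y≡9x+6 (mod 26); the inverse of 9 mod 26 is 3. This is an affine cipher: with a=0,…,z=25, each position x becomes (9x+6) mod 26.
Undoing it on bqnqd: b(1)→3·(1−6)≡11=l; q(16)→3·(16−6)≡4=e; n(13)→3·(13−6)≡21=v; q(16)→3·(16−6)≡4=e; d(3)→3·(3−6)≡17=r (all mod 26).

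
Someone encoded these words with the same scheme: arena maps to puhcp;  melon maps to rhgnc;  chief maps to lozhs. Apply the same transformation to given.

Each letter's alphabet position (a=0..z=25) is mapped through 11·x+15 mod 26 — an affine cipher.
For given: g(6)→11·6+15≡3=d; i(8)→11·8+15≡25=z; v(21)→11·21+15≡12=m; e(4)→11·4+15≡7=h; n(13)→11·13+15≡2=c (all mod 26).

dzmhc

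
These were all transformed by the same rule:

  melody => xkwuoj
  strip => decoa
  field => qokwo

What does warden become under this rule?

The shift depends on letter class: consonant m→x is +11, but vowel e→k is +6. Two shifts are in play — +6 for a/e/i/o/u, +11 for every other letter.
On warden: w(cons)+11=h, a(vowel)+6=g, r(cons)+11=c, d(cons)+11=o, e(vowel)+6=k, n(cons)+11=y.

hgcoky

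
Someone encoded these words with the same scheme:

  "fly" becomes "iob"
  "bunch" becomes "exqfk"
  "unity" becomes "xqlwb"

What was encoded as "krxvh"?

It's a constant shift of +3 (ROT3).
Decoding krxvh: k−3=h, r−3=o, x−3=u, v−3=s, h−3=e.

house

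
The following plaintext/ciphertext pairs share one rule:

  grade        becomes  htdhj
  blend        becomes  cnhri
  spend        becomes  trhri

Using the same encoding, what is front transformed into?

In grade: g→h is +1, r→t is +2, a→d is +3, d→h is +4 — the shift increases by 1 each position. The shift increases by 1 at each position, starting from +1: 1, 2, 3, ….
For front: f+1=g, r+2=t, o+3=r, n+4=r, t+5=y.

gtrry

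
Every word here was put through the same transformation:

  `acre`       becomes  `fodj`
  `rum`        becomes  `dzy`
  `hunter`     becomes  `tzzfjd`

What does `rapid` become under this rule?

dfbnp

The shift depends on letter class: consonant c→o is +12, but vowel a→f is +5. Vowels shift forward by 5 and consonants shift forward by 12.
For rapid: r(cons)+12=d, a(vowel)+5=f, p(cons)+12=b, i(vowel)+5=n, d(cons)+12=p.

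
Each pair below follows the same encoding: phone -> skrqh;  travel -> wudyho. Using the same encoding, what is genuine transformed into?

Compare letters: p→s is +3, h→k is +3, o→r is +3 — a constant shift. Every letter moves 3 places later in the alphabet, wrapping around z→a.
Applying it to genuine: g+3=j, e+3=h, n+3=q, u+3=x, i+3=l, n+3=q, e+3=h.

jhqxlqh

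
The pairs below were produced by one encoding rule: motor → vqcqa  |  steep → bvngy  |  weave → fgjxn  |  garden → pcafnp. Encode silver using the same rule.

bkuxnt

The shifts repeat in a cycle of length 2: positions 0,1,… shift by +9, +2, then the pattern repeats.
On silver: s+9=b, i+2=k, l+9=u, v+2=x, e+9=n, r+2=t.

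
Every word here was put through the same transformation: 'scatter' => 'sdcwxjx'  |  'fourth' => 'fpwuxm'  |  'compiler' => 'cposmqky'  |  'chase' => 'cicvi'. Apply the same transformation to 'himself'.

hjoviql

In scatter: s→s is +0, c→d is +1, a→c is +2, t→w is +3 — the shift increases by 1 each position. The shift increases by 1 at each position, starting from +0: 0, 1, 2, ….
For himself: h+0=h, i+1=j, m+2=o, s+3=v, e+4=i, l+5=q, f+6=l.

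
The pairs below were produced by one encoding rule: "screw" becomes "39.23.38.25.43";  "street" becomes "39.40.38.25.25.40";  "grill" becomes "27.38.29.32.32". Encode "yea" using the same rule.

s is letter #19 and maps to 39: an offset of 20. Letters become their 1-based position plus 20 (so a→21, b→22, …).
On yea: y=25→45, e=5→25, a=1→21.

45.25.21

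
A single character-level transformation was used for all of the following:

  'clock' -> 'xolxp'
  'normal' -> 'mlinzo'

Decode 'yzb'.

bay

Each pair mirrors across the alphabet (c↔x, l↔o, o↔l): positions sum to 25. This is the alphabet-reversal cipher (Atbash): a becomes z, b becomes y, etc.
Reversing it on yzb: y↔b, z↔a, b↔y.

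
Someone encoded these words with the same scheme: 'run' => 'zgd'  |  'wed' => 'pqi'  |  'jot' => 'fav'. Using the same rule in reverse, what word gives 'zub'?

The output letters match the input read backwards, each shifted +12: run reversed is nur. The word is reversed, then every letter is shifted forward by 12.
Reversing it on zub: shift back: z−12=n, u−12=i, b−12=p → nip; then reverse → pin.

pin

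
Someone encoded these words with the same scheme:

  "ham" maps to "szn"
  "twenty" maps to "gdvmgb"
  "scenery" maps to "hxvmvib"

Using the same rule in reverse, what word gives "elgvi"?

Each pair mirrors across the alphabet (h↔s, a↔z, m↔n): positions sum to 25. Each letter is replaced by its mirror in the alphabet: a↔z, b↔y, c↔x, and so on (the Atbash cipher).
Reversing it on elgvi: e↔v, l↔o, g↔t, v↔e, i↔r.

voter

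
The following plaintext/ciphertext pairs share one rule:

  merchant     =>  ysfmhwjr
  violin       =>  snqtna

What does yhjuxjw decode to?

respect

Two steps: reverse the string, then apply a Caesar shift of +5.
Decoding yhjuxjw: shift back: y−5=t, h−5=c, j−5=e, u−5=p, x−5=s, j−5=e, w−5=r → tcepser; then reverse → respect.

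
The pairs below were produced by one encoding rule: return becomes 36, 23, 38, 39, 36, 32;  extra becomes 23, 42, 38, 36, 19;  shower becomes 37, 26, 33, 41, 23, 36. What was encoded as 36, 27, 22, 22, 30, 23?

r is letter #18 and maps to 36: an offset of 18. Each letter is replaced by its alphabet position (a=1..z=26) + 18.
Undoing it on 36, 27, 22, 22, 30, 23: 36→(36−18)÷1=18=r, 27→(27−18)÷1=9=i, 22→(22−18)÷1=4=d, 22→(22−18)÷1=4=d, 30→(30−18)÷1=12=l, 23→(23−18)÷1=5=e.

riddle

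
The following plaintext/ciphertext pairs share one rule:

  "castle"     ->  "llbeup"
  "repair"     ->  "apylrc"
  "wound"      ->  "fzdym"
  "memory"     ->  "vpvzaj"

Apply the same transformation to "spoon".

baxzw

It's a Vigenère-style cipher with numeric key [9,11]: position i shifts by key[i mod 2].
On spoon: s+9=b, p+11=a, o+9=x, o+11=z, n+9=w.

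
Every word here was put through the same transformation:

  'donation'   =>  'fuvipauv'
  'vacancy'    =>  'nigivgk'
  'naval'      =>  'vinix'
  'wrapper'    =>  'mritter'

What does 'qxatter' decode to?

slipper

Each letter's alphabet position (a=0..z=25) is mapped through 25·x+8 mod 26 — an affine cipher.
Decoding qxatter: q(16)→25·(16−8)≡18=s; x(23)→25·(23−8)≡11=l; a(0)→25·(0−8)≡8=i; t(19)→25·(19−8)≡15=p; t(19)→25·(19−8)≡15=p; e(4)→25·(4−8)≡4=e; r(17)→25·(17−8)≡17=r (all mod 26).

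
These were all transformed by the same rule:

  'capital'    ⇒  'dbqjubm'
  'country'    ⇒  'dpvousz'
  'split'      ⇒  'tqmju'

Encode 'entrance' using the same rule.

Compare letters: c→d is +1, a→b is +1, p→q is +1 — a constant shift. This is a Caesar cipher with shift 1.
On entrance: e+1=f, n+1=o, t+1=u, r+1=s, a+1=b, n+1=o, c+1=d, e+1=f.

fousbodf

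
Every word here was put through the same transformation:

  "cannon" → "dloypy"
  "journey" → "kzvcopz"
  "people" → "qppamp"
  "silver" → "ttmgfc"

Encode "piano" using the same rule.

Shifts by position in cannon: pos 0: c→d (+1), pos 1: a→l (+11), pos 2: n→o (+1), pos 3: n→y (+11) — repeating every 2. It's a Vigenère-style cipher with numeric key [1,11]: position i shifts by key[i mod 2].
Applying it to piano: p+1=q, i+11=t, a+1=b, n+11=y, o+1=p.

qtbyp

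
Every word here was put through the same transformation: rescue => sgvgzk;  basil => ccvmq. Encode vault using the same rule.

wcxpy

In rescue: r→s is +1, e→g is +2, s→v is +3, c→g is +4 — the shift increases by 1 each position. The shift increases by 1 at each position, starting from +1: 1, 2, 3, ….
Applying it to vault: v+1=w, a+2=c, u+3=x, l+4=p, t+5=y.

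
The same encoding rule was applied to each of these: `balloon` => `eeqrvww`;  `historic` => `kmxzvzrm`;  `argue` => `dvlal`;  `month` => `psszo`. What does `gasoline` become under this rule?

jexusqwo

In balloon: b→e is +3, a→e is +4, l→q is +5, l→r is +6 — the shift increases by 1 each position. The shift increases by 1 at each position, starting from +3: 3, 4, 5, ….
Applying it to gasoline: g+3=j, a+4=e, s+5=x, o+6=u, l+7=s, i+8=q, n+9=w, e+10=o.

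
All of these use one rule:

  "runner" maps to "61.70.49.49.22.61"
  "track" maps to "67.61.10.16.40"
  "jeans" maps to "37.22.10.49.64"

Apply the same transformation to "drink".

19.61.34.49.40

With a=1..z=26, the number is 3·pos + 7.
For drink: d=4→19, r=18→61, i=9→34, n=14→49, k=11→40.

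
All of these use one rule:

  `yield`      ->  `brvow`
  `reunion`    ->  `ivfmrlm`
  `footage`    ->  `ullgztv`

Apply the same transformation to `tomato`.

Each pair mirrors across the alphabet (y↔b, i↔r, e↔v): positions sum to 25. Letters are reflected about the middle of the alphabet (position → 25−position): Atbash.
For tomato: t↔g, o↔l, m↔n, a↔z, t↔g, o↔l.

glnzgl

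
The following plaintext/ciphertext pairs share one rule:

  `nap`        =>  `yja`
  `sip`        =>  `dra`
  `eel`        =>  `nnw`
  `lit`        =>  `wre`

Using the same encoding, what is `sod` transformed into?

The shift depends on letter class: consonant n→y is +11, but vowel a→j is +9. Two shifts are in play — +9 for a/e/i/o/u, +11 for every other letter.
For sod: s(cons)+11=d, o(vowel)+9=x, d(cons)+11=o.

dxo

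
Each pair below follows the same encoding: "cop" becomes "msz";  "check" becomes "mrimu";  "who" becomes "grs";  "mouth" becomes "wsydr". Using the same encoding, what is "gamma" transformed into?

qewwe

The shift depends on letter class: consonant c→m is +10, but vowel o→s is +4. Two shifts are in play — +4 for a/e/i/o/u, +10 for every other letter.
Applying it to gamma: g(cons)+10=q, a(vowel)+4=e, m(cons)+10=w, m(cons)+10=w, a(vowel)+4=e.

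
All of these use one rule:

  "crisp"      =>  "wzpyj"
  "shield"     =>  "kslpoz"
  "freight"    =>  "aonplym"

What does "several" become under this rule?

shylclz

Two steps: reverse the string, then apply a Caesar shift of +7.
On several: reverse → lareves; then shift: l+7=s, a+7=h, r+7=y, e+7=l, v+7=c, e+7=l, s+7=z.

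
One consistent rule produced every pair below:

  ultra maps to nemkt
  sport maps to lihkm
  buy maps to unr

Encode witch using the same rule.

pbmva

Compare letters: u→n is +19, l→e is +19, t→m is +19 — a constant shift. Every letter moves 19 places later in the alphabet, wrapping around z→a.
On witch: w+19=p, i+19=b, t+19=m, c+19=v, h+19=a.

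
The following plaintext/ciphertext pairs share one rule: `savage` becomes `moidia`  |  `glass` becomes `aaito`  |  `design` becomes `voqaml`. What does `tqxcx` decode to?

The output letters match the input read backwards, each shifted +8: savage reversed is egavas. Two steps: reverse the string, then apply a Caesar shift of +8.
Decoding tqxcx: shift back: t−8=l, q−8=i, x−8=p, c−8=u, x−8=p → lipup; then reverse → pupil.

pupil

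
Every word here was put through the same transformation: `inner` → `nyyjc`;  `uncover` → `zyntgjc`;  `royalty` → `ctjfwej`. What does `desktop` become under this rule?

The shift depends on letter class: consonant n→y is +11, but vowel i→n is +5. The rule splits by letter class: vowels +5, consonants +11.
For desktop: d(cons)+11=o, e(vowel)+5=j, s(cons)+11=d, k(cons)+11=v, t(cons)+11=e, o(vowel)+5=t, p(cons)+11=a.

ojdveta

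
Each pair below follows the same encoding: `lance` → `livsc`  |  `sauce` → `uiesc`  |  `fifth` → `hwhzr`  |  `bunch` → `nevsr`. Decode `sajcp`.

cover

l(11)→l(11) and a(0)→i(8) fit y≡5x+8 (mod 26); the inverse of 5 mod 26 is 21. This is an affine cipher: with a=0,…,z=25, each position x becomes (5x+8) mod 26.
Decoding sajcp: s(18)→21·(18−8)≡2=c; a(0)→21·(0−8)≡14=o; j(9)→21·(9−8)≡21=v; c(2)→21·(2−8)≡4=e; p(15)→21·(15−8)≡17=r (all mod 26).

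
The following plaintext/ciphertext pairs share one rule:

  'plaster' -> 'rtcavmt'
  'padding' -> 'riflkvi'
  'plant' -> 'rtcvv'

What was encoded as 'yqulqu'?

It's a Vigenère-style cipher with numeric key [2,8]: position i shifts by key[i mod 2].
Decoding yqulqu: y−2=w, q−8=i, u−2=s, l−8=d, q−2=o, u−8=m.

wisdom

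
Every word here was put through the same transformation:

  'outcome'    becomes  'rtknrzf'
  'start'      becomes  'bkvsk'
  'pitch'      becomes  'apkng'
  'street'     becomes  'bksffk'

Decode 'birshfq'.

o(14)→r(17) and u(20)→t(19) fit y≡9x+21 (mod 26); the inverse of 9 mod 26 is 3. Treating letters as 0–25, the rule is x ↦ 9x + 21 (mod 26).
Decoding birshfq: b(1)→3·(1−21)≡18=s; i(8)→3·(8−21)≡13=n; r(17)→3·(17−21)≡14=o; s(18)→3·(18−21)≡17=r; h(7)→3·(7−21)≡10=k; f(5)→3·(5−21)≡4=e; q(16)→3·(16−21)≡11=l (all mod 26).

snorkel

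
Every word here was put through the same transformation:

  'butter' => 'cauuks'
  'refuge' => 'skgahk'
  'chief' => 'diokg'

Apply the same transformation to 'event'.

kwkou

The shift depends on letter class: consonant b→c is +1, but vowel u→a is +6. Vowels shift forward by 6 and consonants shift forward by 1.
On event: e(vowel)+6=k, v(cons)+1=w, e(vowel)+6=k, n(cons)+1=o, t(cons)+1=u.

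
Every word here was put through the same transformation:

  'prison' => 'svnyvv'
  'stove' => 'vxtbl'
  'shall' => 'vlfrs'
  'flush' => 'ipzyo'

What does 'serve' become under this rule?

Each letter shifts forward by (position + 3), i.e. 3, 4, 5, … — the shift grows by one for each successive letter.
Applying it to serve: s+3=v, e+4=i, r+5=w, v+6=b, e+7=l.

viwbl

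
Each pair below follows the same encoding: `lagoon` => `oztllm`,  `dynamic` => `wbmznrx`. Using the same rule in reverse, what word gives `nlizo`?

moral

Each pair mirrors across the alphabet (l↔o, a↔z, g↔t): positions sum to 25. This is the alphabet-reversal cipher (Atbash): a becomes z, b becomes y, etc.
Undoing it on nlizo: n↔m, l↔o, i↔r, z↔a, o↔l.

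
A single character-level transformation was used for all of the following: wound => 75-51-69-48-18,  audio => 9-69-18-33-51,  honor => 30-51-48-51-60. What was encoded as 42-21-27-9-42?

w(#23)→75 and o(#15)→51: differences scale by 3, so n = 3·pos + 6. Each letter becomes 3×(its alphabet position, a=1..z=26) + 6.
Decoding 42-21-27-9-42: 42→(42−6)÷3=12=l, 21→(21−6)÷3=5=e, 27→(27−6)÷3=7=g, 9→(9−6)÷3=1=a, 42→(42−6)÷3=12=l.

legal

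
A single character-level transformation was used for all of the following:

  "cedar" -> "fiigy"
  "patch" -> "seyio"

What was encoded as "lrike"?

In cedar: c→f is +3, e→i is +4, d→i is +5, a→g is +6 — the shift increases by 1 each position. The shift increases by 1 at each position, starting from +3: 3, 4, 5, ….
Undoing it on lrike: l−3=i, r−4=n, i−5=d, k−6=e, e−7=x.

index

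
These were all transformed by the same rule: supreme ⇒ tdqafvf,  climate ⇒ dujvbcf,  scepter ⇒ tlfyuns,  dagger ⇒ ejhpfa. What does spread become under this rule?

Shifts by position in supreme: pos 0: s→t (+1), pos 1: u→d (+9), pos 2: p→q (+1), pos 3: r→a (+9) — repeating every 2. A repeating key of period 2 is used — shifts +1, +9 over and over.
Applying it to spread: s+1=t, p+9=y, r+1=s, e+9=n, a+1=b, d+9=m.

tysnbm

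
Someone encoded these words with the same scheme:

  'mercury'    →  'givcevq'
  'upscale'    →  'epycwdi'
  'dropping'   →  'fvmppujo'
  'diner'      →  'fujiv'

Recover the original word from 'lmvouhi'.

This is an affine cipher: with a=0,…,z=25, each position x becomes (3x+22) mod 26.
Decoding lmvouhi: l(11)→9·(11−22)≡5=f; m(12)→9·(12−22)≡14=o; v(21)→9·(21−22)≡17=r; o(14)→9·(14−22)≡6=g; u(20)→9·(20−22)≡8=i; h(7)→9·(7−22)≡21=v; i(8)→9·(8−22)≡4=e (all mod 26).

forgive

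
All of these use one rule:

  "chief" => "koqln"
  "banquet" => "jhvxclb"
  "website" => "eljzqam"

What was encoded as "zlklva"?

Shifts by position in chief: pos 0: c→k (+8), pos 1: h→o (+7), pos 2: i→q (+8), pos 3: e→l (+7) — repeating every 2. The shifts repeat in a cycle of length 2: positions 0,1,… shift by +8, +7, then the pattern repeats.
Reversing it on zlklva: z−8=r, l−7=e, k−8=c, l−7=e, v−8=n, a−7=t.

recent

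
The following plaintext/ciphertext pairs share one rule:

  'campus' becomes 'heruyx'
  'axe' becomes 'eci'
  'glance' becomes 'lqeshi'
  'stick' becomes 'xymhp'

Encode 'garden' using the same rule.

lewiis

The shift depends on letter class: consonant c→h is +5, but vowel a→e is +4. The rule splits by letter class: vowels +4, consonants +5.
On garden: g(cons)+5=l, a(vowel)+4=e, r(cons)+5=w, d(cons)+5=i, e(vowel)+4=i, n(cons)+5=s.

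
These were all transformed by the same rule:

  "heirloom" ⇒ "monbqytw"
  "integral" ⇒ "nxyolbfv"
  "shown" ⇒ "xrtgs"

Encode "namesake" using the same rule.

skroxkpo

Shifts by position in heirloom: pos 0: h→m (+5), pos 1: e→o (+10), pos 2: i→n (+5), pos 3: r→b (+10) — repeating every 2. The shifts repeat in a cycle of length 2: positions 0,1,… shift by +5, +10, then the pattern repeats.
On namesake: n+5=s, a+10=k, m+5=r, e+10=o, s+5=x, a+10=k, k+5=p, e+10=o.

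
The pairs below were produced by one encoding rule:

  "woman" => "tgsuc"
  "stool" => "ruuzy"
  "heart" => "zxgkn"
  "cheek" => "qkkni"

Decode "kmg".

Read the word backwards and shift each letter +6.
Undoing it on kmg: shift back: k−6=e, m−6=g, g−6=a → ega; then reverse → age.

age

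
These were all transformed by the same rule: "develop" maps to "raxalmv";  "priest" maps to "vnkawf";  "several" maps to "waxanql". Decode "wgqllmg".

d(3)→r(17) and e(4)→a(0) fit y≡9x+16 (mod 26); the inverse of 9 mod 26 is 3. Treating letters as 0–25, the rule is x ↦ 9x + 16 (mod 26).
Reversing it on wgqllmg: w(22)→3·(22−16)≡18=s; g(6)→3·(6−16)≡22=w; q(16)→3·(16−16)≡0=a; l(11)→3·(11−16)≡11=l; l(11)→3·(11−16)≡11=l; m(12)→3·(12−16)≡14=o; g(6)→3·(6−16)≡22=w (all mod 26).

swallow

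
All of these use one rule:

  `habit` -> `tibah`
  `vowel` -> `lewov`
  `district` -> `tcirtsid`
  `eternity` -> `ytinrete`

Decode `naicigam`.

The output letters match the input read backwards: habit reversed is tibah. The word is simply reversed.
Reversing it on naicigam: then reverse → magician.

magician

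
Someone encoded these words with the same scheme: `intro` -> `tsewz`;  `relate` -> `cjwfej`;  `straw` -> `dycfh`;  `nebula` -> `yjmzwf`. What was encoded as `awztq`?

Shifts by position in intro: pos 0: i→t (+11), pos 1: n→s (+5), pos 2: t→e (+11), pos 3: r→w (+5) — repeating every 2. A repeating key of period 2 is used — shifts +11, +5 over and over.
Reversing it on awztq: a−11=p, w−5=r, z−11=o, t−5=o, q−11=f.

proof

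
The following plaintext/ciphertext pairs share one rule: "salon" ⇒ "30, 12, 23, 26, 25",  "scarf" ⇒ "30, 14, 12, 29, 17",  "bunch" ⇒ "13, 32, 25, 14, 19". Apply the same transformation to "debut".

s is letter #19 and maps to 30: an offset of 11. The number is (letter's place in the alphabet, a=1) + 11.
Applying it to debut: d=4→15, e=5→16, b=2→13, u=21→32, t=20→31.

15, 16, 13, 32, 31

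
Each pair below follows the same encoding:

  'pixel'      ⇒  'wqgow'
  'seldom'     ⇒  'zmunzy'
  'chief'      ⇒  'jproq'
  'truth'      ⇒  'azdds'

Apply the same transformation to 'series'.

In pixel: p→w is +7, i→q is +8, x→g is +9, e→o is +10 — the shift increases by 1 each position. The shift increases by 1 at each position, starting from +7: 7, 8, 9, ….
On series: s+7=z, e+8=m, r+9=a, i+10=s, e+11=p, s+12=e.

zmaspe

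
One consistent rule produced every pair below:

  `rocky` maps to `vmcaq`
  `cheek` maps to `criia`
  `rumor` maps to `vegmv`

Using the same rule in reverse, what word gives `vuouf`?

rigid

r(17)→v(21) and o(14)→m(12) fit y≡3x+22 (mod 26); the inverse of 3 mod 26 is 9. Treating letters as 0–25, the rule is x ↦ 3x + 22 (mod 26).
Reversing it on vuouf: v(21)→9·(21−22)≡17=r; u(20)→9·(20−22)≡8=i; o(14)→9·(14−22)≡6=g; u(20)→9·(20−22)≡8=i; f(5)→9·(5−22)≡3=d (all mod 26).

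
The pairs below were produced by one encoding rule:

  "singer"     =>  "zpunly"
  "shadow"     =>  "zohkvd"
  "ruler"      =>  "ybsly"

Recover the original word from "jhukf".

Compare letters: s→z is +7, i→p is +7, n→u is +7 — a constant shift. Every letter moves 7 places later in the alphabet, wrapping around z→a.
Decoding jhukf: j−7=c, h−7=a, u−7=n, k−7=d, f−7=y.

candy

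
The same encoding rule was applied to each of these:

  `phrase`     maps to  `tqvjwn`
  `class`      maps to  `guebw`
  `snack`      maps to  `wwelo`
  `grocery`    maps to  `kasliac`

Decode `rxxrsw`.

Shifts by position in phrase: pos 0: p→t (+4), pos 1: h→q (+9), pos 2: r→v (+4), pos 3: a→j (+9) — repeating every 2. It's a Vigenère-style cipher with numeric key [4,9]: position i shifts by key[i mod 2].
Reversing it on rxxrsw: r−4=n, x−9=o, x−4=t, r−9=i, s−4=o, w−9=n.

notion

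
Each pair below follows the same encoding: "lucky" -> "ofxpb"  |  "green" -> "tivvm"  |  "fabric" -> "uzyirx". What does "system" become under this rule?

hbhgvn

Each pair mirrors across the alphabet (l↔o, u↔f, c↔x): positions sum to 25. This is the alphabet-reversal cipher (Atbash): a becomes z, b becomes y, etc.
On system: s↔h, y↔b, s↔h, t↔g, e↔v, m↔n.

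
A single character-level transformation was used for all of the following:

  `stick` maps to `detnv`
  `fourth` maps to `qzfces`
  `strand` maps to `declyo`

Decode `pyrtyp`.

This is a Caesar cipher with shift 11.
Reversing it on pyrtyp: p−11=e, y−11=n, r−11=g, t−11=i, y−11=n, p−11=e.

engine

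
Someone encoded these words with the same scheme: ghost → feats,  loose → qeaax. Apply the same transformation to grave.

The output letters match the input read backwards, each shifted +12: ghost reversed is tsohg. The word is reversed, then every letter is shifted forward by 12.
For grave: reverse → evarg; then shift: e+12=q, v+12=h, a+12=m, r+12=d, g+12=s.

qhmds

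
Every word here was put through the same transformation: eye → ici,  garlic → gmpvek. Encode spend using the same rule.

hritw

The output letters match the input read backwards, each shifted +4: eye reversed is eye. Read the word backwards and shift each letter +4.
On spend: reverse → dneps; then shift: d+4=h, n+4=r, e+4=i, p+4=t, s+4=w.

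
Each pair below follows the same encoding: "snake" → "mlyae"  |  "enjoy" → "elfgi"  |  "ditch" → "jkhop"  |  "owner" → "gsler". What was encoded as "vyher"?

s(18)→m(12) and n(13)→l(11) fit y≡21x+24 (mod 26); the inverse of 21 mod 26 is 5. This is an affine cipher: with a=0,…,z=25, each position x becomes (21x+24) mod 26.
Decoding vyher: v(21)→5·(21−24)≡11=l; y(24)→5·(24−24)≡0=a; h(7)→5·(7−24)≡19=t; e(4)→5·(4−24)≡4=e; r(17)→5·(17−24)≡17=r (all mod 26).

later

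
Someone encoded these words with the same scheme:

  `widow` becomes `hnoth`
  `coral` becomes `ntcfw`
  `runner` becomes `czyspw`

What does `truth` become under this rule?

ewfys

It's a Vigenère-style cipher with numeric key [11,5]: position i shifts by key[i mod 2].
For truth: t+11=e, r+5=w, u+11=f, t+5=y, h+11=s.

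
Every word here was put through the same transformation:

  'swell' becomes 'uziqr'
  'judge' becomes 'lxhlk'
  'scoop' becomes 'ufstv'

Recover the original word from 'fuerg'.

drama

Letter i (0-indexed) is shifted by i+2, so successive shifts are 2, 3, 4, ….
Undoing it on fuerg: f−2=d, u−3=r, e−4=a, r−5=m, g−6=a.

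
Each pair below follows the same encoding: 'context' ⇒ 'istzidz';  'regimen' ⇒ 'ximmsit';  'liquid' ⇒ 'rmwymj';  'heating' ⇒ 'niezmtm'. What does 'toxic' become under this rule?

The shift depends on letter class: consonant c→i is +6, but vowel o→s is +4. The rule splits by letter class: vowels +4, consonants +6.
Applying it to toxic: t(cons)+6=z, o(vowel)+4=s, x(cons)+6=d, i(vowel)+4=m, c(cons)+6=i.

zsdmi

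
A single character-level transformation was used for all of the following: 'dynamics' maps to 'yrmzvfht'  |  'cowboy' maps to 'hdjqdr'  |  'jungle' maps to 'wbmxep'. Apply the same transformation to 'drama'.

yczvz

d(3)→y(24) and y(24)→r(17) fit y≡17x+25 (mod 26); the inverse of 17 mod 26 is 23. This is an affine cipher: with a=0,…,z=25, each position x becomes (17x+25) mod 26.
Applying it to drama: d(3)→17·3+25≡24=y; r(17)→17·17+25≡2=c; a(0)→17·0+25≡25=z; m(12)→17·12+25≡21=v; a(0)→17·0+25≡25=z (all mod 26).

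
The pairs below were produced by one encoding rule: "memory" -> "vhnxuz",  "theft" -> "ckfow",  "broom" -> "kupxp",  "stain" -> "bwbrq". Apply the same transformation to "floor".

oopxu

Shifts by position in memory: pos 0: m→v (+9), pos 1: e→h (+3), pos 2: m→n (+1), pos 3: o→x (+9), pos 4: r→u (+3), pos 5: y→z (+1) — repeating every 3. A repeating key of period 3 is used — shifts +9, +3, +1 over and over.
On floor: f+9=o, l+3=o, o+1=p, o+9=x, r+3=u.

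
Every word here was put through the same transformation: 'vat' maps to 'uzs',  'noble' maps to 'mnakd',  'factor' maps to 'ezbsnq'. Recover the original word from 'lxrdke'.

Compare letters: v→u is +25, a→z is +25, t→s is +25 — a constant shift. It's a constant shift of +25 (ROT25).
Undoing it on lxrdke: l−25=m, x−25=y, r−25=s, d−25=e, k−25=l, e−25=f.

myself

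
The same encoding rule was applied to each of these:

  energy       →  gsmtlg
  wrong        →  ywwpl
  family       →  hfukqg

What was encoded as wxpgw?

Shifts by position in energy: pos 0: e→g (+2), pos 1: n→s (+5), pos 2: e→m (+8), pos 3: r→t (+2), pos 4: g→l (+5), pos 5: y→g (+8) — repeating every 3. It's a Vigenère-style cipher with numeric key [2,5,8]: position i shifts by key[i mod 3].
Undoing it on wxpgw: w−2=u, x−5=s, p−8=h, g−2=e, w−5=r.

usher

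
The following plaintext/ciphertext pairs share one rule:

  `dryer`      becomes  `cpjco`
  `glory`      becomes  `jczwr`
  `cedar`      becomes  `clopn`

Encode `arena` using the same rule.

lypcl

Read the word backwards and shift each letter +11.
For arena: reverse → anera; then shift: a+11=l, n+11=y, e+11=p, r+11=c, a+11=l.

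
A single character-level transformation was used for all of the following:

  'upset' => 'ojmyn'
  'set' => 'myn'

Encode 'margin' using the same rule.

gulach

Every letter moves 20 places later in the alphabet, wrapping around z→a.
On margin: m+20=g, a+20=u, r+20=l, g+20=a, i+20=c, n+20=h.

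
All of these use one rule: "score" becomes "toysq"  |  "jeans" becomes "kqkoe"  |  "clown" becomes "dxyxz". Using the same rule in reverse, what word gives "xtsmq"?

while

Shifts by position in score: pos 0: s→t (+1), pos 1: c→o (+12), pos 2: o→y (+10), pos 3: r→s (+1), pos 4: e→q (+12) — repeating every 3. It's a Vigenère-style cipher with numeric key [1,12,10]: position i shifts by key[i mod 3].
Decoding xtsmq: x−1=w, t−12=h, s−10=i, m−1=l, q−12=e.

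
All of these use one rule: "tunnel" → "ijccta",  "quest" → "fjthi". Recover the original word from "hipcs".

stand

Each letter is shifted forward by 15 in the alphabet (a Caesar shift of +15).
Undoing it on hipcs: h−15=s, i−15=t, p−15=a, c−15=n, s−15=d.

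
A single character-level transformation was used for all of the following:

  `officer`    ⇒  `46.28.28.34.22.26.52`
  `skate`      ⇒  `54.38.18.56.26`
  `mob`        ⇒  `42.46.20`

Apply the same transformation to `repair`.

Each letter becomes 2×(its alphabet position, a=1..z=26) + 16.
For repair: r=18→52, e=5→26, p=16→48, a=1→18, i=9→34, r=18→52.

52.26.48.18.34.52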